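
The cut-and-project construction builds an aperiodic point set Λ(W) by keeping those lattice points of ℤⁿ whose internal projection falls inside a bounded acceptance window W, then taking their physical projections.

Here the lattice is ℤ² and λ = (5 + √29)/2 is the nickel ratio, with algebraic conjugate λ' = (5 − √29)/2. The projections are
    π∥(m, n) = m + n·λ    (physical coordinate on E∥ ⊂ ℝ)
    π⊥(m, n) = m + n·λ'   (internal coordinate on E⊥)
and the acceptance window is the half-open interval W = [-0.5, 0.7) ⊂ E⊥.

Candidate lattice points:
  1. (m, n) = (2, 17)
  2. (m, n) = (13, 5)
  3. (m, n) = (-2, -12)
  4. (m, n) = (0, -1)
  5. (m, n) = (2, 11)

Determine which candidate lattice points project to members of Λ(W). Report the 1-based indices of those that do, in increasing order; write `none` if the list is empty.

3, 4, 5

λ' = (5−√29)/2 ≈ -0.1926.
candidate 1: (m,n)=(2,17) → π∥ = 2+17·λ ≈ 90.2739, π⊥ = 2+17·λ' ≈ -1.2739 ∉ [-0.5, 0.7) ⇒ out
candidate 2: (m,n)=(13,5) → π∥ = 13+5·λ ≈ 38.9629, π⊥ = 13+5·λ' ≈ 12.0371 ∉ [-0.5, 0.7) ⇒ out
candidate 3: (m,n)=(-2,-12) → π∥ = -2-12·λ ≈ -64.3110, π⊥ = -2-12·λ' ≈ 0.3110 ∈ [-0.5, 0.7) ⇒ IN Λ
candidate 4: (m,n)=(0,-1) → π∥ = 0-1·λ ≈ -5.1926, π⊥ = 0-1·λ' ≈ 0.1926 ∈ [-0.5, 0.7) ⇒ IN Λ
candidate 5: (m,n)=(2,11) → π∥ = 2+11·λ ≈ 59.1184, π⊥ = 2+11·λ' ≈ -0.1184 ∈ [-0.5, 0.7) ⇒ IN Λ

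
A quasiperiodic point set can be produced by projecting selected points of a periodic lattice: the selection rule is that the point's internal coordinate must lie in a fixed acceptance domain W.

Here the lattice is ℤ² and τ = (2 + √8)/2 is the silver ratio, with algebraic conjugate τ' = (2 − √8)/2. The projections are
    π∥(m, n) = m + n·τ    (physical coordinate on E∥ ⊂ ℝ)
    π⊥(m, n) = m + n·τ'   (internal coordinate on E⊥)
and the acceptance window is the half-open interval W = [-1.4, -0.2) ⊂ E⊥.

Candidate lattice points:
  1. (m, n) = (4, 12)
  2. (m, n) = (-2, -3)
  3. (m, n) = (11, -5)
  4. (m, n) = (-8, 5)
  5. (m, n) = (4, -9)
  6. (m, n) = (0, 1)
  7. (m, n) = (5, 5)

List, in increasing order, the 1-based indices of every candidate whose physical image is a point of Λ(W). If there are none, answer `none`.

Numerically τ ≈ 2.4142 and τ' = −1/τ ≈ -0.4142.
[1] lift (4,12): star map gives -0.9706; window check -1.4 ≤ -0.9706 < -0.2 is true → IN Λ
[2] lift (-2,-3): star map gives -0.7574; window check -1.4 ≤ -0.7574 < -0.2 is true → IN Λ
[3] lift (11,-5): star map gives 13.0711; window check -1.4 ≤ 13.0711 < -0.2 is false → out
[4] lift (-8,5): star map gives -10.0711; window check -1.4 ≤ -10.0711 < -0.2 is false → out
[5] lift (4,-9): star map gives 7.7279; window check -1.4 ≤ 7.7279 < -0.2 is false → out
[6] lift (0,1): star map gives -0.4142; window check -1.4 ≤ -0.4142 < -0.2 is true → IN Λ
[7] lift (5,5): star map gives 2.9289; window check -1.4 ≤ 2.9289 < -0.2 is false → out

1, 2, 6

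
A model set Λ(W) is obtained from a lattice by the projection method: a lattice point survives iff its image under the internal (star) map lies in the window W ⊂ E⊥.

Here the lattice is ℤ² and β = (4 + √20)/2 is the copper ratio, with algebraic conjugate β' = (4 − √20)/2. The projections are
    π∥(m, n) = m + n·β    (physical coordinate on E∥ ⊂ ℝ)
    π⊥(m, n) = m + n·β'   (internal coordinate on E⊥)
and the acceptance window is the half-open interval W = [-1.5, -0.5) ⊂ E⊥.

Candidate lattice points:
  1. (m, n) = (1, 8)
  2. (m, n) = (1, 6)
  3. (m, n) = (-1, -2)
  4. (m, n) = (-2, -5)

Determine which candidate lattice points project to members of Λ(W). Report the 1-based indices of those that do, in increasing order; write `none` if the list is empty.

Compute β' = (4−√20)/2 = -0.2361, so π⊥(m,n) = m -0.2361·n.
candidate 1: (m,n)=(1,8) → π∥ = 1+8·β ≈ 34.8885, π⊥ = 1+8·β' ≈ -0.8885 ∈ [-1.5, -0.5) ⇒ IN Λ
candidate 2: (m,n)=(1,6) → π∥ = 1+6·β ≈ 26.4164, π⊥ = 1+6·β' ≈ -0.4164 ∉ [-1.5, -0.5) ⇒ out
candidate 3: (m,n)=(-1,-2) → π∥ = -1-2·β ≈ -9.4721, π⊥ = -1-2·β' ≈ -0.5279 ∈ [-1.5, -0.5) ⇒ IN Λ
candidate 4: (m,n)=(-2,-5) → π∥ = -2-5·β ≈ -23.1803, π⊥ = -2-5·β' ≈ -0.8197 ∈ [-1.5, -0.5) ⇒ IN Λ

1, 3, 4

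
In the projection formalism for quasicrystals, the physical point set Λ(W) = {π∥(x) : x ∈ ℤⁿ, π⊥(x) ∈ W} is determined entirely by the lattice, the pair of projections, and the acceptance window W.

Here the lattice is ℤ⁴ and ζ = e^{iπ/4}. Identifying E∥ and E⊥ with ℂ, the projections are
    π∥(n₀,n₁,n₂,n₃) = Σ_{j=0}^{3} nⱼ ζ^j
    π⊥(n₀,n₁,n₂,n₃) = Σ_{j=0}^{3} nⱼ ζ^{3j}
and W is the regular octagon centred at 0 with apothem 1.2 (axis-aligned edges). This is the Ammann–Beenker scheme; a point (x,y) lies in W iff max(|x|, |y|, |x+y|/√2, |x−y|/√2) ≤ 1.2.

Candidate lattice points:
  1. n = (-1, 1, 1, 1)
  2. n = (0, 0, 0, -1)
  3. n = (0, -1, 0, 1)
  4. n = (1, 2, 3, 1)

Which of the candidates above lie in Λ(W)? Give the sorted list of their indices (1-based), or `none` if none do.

With ζ = e^{iπ/4} the internal vectors are ζ^0,ζ^3,ζ^6,ζ^9.
#1 (-1, 1, 1, 1): internal (-1.00000, 0.41421); octagon support 1.00000 vs apothem 1.2 → ∈ W
#2 (0, 0, 0, -1): internal (-0.70711, -0.70711); octagon support 1.00000 vs apothem 1.2 → ∈ W
#3 (0, -1, 0, 1): internal (1.41421, 0.00000); octagon support 1.41421 vs apothem 1.2 → ∉ W
#4 (1, 2, 3, 1): internal (0.29289, -0.87868); octagon support 0.87868 vs apothem 1.2 → ∈ W

1, 2, 4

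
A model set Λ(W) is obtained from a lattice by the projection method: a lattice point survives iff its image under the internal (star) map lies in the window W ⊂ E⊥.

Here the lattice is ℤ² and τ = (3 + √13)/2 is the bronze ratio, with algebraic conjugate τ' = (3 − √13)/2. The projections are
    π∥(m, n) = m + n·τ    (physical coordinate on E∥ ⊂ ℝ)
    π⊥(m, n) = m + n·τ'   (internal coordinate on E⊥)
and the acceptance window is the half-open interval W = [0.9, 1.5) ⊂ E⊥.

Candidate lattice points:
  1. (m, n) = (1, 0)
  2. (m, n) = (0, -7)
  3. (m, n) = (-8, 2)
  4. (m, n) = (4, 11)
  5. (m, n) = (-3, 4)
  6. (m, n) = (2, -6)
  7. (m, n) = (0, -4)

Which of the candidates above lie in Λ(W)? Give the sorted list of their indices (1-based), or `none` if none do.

Numerically τ ≈ 3.302776 and τ' = −1/τ ≈ -0.302776.
[1] lift (1,0): star map gives 1.000000; window check 0.9 ≤ 1.000000 < 1.5 is true → IN Λ
[2] lift (0,-7): star map gives 2.119429; window check 0.9 ≤ 2.119429 < 1.5 is false → out
[3] lift (-8,2): star map gives -8.605551; window check 0.9 ≤ -8.605551 < 1.5 is false → out
[4] lift (4,11): star map gives 0.669468; window check 0.9 ≤ 0.669468 < 1.5 is false → out
[5] lift (-3,4): star map gives -4.211103; window check 0.9 ≤ -4.211103 < 1.5 is false → out
[6] lift (2,-6): star map gives 3.816654; window check 0.9 ≤ 3.816654 < 1.5 is false → out
[7] lift (0,-4): star map gives 1.211103; window check 0.9 ≤ 1.211103 < 1.5 is true → IN Λ

1, 7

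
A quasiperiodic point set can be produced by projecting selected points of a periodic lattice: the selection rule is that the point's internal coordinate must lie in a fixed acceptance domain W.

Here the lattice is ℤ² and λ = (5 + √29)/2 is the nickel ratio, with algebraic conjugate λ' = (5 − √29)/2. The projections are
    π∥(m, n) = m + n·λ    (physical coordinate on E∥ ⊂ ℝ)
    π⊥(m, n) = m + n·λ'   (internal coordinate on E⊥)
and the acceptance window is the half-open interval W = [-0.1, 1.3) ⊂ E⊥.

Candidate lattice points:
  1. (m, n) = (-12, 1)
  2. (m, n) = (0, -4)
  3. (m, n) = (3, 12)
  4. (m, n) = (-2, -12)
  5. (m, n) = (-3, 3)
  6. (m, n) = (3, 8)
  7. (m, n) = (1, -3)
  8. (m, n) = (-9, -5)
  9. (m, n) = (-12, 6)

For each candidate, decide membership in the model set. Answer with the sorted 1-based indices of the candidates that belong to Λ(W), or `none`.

Numerically λ ≈ 5.192582 and λ' = −1/λ ≈ -0.192582.
#1 (-12,1): internal coord -12 + (1)·λ' = -12.192582; -12.192582 ∉ [-0.1, 1.3) → out
#2 (0,-4): internal coord 0 + (-4)·λ' = +0.770330; +0.770330 ∈ [-0.1, 1.3) → IN Λ
#3 (3,12): internal coord 3 + (12)·λ' = +0.689011; +0.689011 ∈ [-0.1, 1.3) → IN Λ
#4 (-2,-12): internal coord -2 + (-12)·λ' = +0.310989; +0.310989 ∈ [-0.1, 1.3) → IN Λ
#5 (-3,3): internal coord -3 + (3)·λ' = -3.577747; -3.577747 ∉ [-0.1, 1.3) → out
#6 (3,8): internal coord 3 + (8)·λ' = +1.459341; +1.459341 ∉ [-0.1, 1.3) → out
#7 (1,-3): internal coord 1 + (-3)·λ' = +1.577747; +1.577747 ∉ [-0.1, 1.3) → out
#8 (-9,-5): internal coord -9 + (-5)·λ' = -8.037088; -8.037088 ∉ [-0.1, 1.3) → out
#9 (-12,6): internal coord -12 + (6)·λ' = -13.155494; -13.155494 ∉ [-0.1, 1.3) → out

2, 3, 4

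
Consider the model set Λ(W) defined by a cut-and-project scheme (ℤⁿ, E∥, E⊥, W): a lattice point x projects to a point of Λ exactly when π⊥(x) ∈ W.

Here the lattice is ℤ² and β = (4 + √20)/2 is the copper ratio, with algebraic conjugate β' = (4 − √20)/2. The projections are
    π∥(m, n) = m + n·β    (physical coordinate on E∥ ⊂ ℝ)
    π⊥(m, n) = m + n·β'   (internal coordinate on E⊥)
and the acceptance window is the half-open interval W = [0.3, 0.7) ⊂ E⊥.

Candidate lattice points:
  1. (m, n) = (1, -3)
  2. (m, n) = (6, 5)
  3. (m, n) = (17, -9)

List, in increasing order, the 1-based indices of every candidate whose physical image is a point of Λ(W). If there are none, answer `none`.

none

Numerically β ≈ 4.236068 and β' = −1/β ≈ -0.236068.
#1 (1,-3): internal coord 1 + (-3)·β' = +1.708204; +1.708204 ∉ [0.3, 0.7) → out
#2 (6,5): internal coord 6 + (5)·β' = +4.819660; +4.819660 ∉ [0.3, 0.7) → out
#3 (17,-9): internal coord 17 + (-9)·β' = +19.124612; +19.124612 ∉ [0.3, 0.7) → out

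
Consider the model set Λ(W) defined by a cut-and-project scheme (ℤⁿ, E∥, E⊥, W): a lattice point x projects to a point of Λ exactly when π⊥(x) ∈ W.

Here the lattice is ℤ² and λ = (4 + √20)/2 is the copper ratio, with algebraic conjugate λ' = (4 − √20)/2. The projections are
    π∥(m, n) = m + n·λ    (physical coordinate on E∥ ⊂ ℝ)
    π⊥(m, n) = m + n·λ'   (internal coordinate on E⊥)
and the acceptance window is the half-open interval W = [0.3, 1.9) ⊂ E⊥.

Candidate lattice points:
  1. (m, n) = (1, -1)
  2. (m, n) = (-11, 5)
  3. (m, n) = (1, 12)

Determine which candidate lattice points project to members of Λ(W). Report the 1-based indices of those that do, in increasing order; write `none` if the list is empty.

1

Compute λ' = (4−√20)/2 = -0.236068, so π⊥(m,n) = m -0.236068·n.
candidate 1: (m,n)=(1,-1) → π∥ = 1-1·λ ≈ -3.236068, π⊥ = 1-1·λ' ≈ 1.236068 ∈ [0.3, 1.9) ⇒ IN Λ
candidate 2: (m,n)=(-11,5) → π∥ = -11+5·λ ≈ 10.180340, π⊥ = -11+5·λ' ≈ -12.180340 ∉ [0.3, 1.9) ⇒ out
candidate 3: (m,n)=(1,12) → π∥ = 1+12·λ ≈ 51.832816, π⊥ = 1+12·λ' ≈ -1.832816 ∉ [0.3, 1.9) ⇒ out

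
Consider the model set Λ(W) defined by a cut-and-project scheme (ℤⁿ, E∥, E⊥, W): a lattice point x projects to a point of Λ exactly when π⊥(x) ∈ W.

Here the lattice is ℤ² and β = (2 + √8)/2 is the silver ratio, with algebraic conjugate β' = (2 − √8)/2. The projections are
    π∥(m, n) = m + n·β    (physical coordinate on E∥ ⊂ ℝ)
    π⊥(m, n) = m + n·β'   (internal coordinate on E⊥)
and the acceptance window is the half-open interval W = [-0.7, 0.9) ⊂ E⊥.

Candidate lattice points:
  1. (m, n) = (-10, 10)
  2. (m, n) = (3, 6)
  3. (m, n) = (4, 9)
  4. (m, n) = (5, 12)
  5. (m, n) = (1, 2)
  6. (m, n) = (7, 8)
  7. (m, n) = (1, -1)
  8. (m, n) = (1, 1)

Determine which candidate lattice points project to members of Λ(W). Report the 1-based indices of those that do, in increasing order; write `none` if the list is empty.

Compute β' = (2−√8)/2 = -0.41421, so π⊥(m,n) = m -0.41421·n.
[1] lift (-10,10): star map gives -14.14214; window check -0.7 ≤ -14.14214 < 0.9 is false → out
[2] lift (3,6): star map gives 0.51472; window check -0.7 ≤ 0.51472 < 0.9 is true → IN Λ
[3] lift (4,9): star map gives 0.27208; window check -0.7 ≤ 0.27208 < 0.9 is true → IN Λ
[4] lift (5,12): star map gives 0.02944; window check -0.7 ≤ 0.02944 < 0.9 is true → IN Λ
[5] lift (1,2): star map gives 0.17157; window check -0.7 ≤ 0.17157 < 0.9 is true → IN Λ
[6] lift (7,8): star map gives 3.68629; window check -0.7 ≤ 3.68629 < 0.9 is false → out
[7] lift (1,-1): star map gives 1.41421; window check -0.7 ≤ 1.41421 < 0.9 is false → out
[8] lift (1,1): star map gives 0.58579; window check -0.7 ≤ 0.58579 < 0.9 is true → IN Λ

2, 3, 4, 5, 8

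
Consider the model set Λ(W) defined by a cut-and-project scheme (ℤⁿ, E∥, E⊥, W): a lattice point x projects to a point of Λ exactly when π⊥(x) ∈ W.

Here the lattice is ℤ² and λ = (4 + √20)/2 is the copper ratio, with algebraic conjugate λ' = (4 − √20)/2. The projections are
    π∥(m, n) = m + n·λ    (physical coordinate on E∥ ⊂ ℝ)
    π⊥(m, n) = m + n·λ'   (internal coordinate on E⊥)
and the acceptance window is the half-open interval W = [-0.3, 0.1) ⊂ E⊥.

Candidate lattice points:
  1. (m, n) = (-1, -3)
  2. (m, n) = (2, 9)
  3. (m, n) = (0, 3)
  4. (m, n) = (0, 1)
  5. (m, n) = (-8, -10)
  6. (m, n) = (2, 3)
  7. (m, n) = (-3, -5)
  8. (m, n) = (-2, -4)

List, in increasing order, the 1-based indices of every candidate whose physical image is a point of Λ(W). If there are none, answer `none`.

Numerically λ ≈ 4.2361 and λ' = −1/λ ≈ -0.2361.
candidate 1: (m,n)=(-1,-3) → π∥ = -1-3·λ ≈ -13.7082, π⊥ = -1-3·λ' ≈ -0.2918 ∈ [-0.3, 0.1) ⇒ IN Λ
candidate 2: (m,n)=(2,9) → π∥ = 2+9·λ ≈ 40.1246, π⊥ = 2+9·λ' ≈ -0.1246 ∈ [-0.3, 0.1) ⇒ IN Λ
candidate 3: (m,n)=(0,3) → π∥ = 0+3·λ ≈ 12.7082, π⊥ = 0+3·λ' ≈ -0.7082 ∉ [-0.3, 0.1) ⇒ out
candidate 4: (m,n)=(0,1) → π∥ = 0+1·λ ≈ 4.2361, π⊥ = 0+1·λ' ≈ -0.2361 ∈ [-0.3, 0.1) ⇒ IN Λ
candidate 5: (m,n)=(-8,-10) → π∥ = -8-10·λ ≈ -50.3607, π⊥ = -8-10·λ' ≈ -5.6393 ∉ [-0.3, 0.1) ⇒ out
candidate 6: (m,n)=(2,3) → π∥ = 2+3·λ ≈ 14.7082, π⊥ = 2+3·λ' ≈ 1.2918 ∉ [-0.3, 0.1) ⇒ out
candidate 7: (m,n)=(-3,-5) → π∥ = -3-5·λ ≈ -24.1803, π⊥ = -3-5·λ' ≈ -1.8197 ∉ [-0.3, 0.1) ⇒ out
candidate 8: (m,n)=(-2,-4) → π∥ = -2-4·λ ≈ -18.9443, π⊥ = -2-4·λ' ≈ -1.0557 ∉ [-0.3, 0.1) ⇒ out

1, 2, 4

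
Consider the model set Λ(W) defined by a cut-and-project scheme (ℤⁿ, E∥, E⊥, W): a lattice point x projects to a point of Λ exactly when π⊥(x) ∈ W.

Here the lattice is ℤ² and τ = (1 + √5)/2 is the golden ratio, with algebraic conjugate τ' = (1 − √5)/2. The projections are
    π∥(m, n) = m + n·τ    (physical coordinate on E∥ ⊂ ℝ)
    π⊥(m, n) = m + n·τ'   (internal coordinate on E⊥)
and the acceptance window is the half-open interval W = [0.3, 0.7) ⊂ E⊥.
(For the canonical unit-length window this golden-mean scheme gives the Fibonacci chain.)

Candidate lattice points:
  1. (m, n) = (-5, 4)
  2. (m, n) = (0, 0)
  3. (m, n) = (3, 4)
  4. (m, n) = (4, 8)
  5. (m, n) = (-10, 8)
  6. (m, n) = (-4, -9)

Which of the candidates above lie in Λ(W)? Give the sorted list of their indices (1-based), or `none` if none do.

Compute τ' = (1−√5)/2 = -0.6180, so π⊥(m,n) = m -0.6180·n.
#1 (-5,4): internal coord -5 + (4)·τ' = -7.4721; -7.4721 ∉ [0.3, 0.7) → out
#2 (0,0): internal coord 0 + (0)·τ' = +0.0000; +0.0000 ∉ [0.3, 0.7) → out
#3 (3,4): internal coord 3 + (4)·τ' = +0.5279; +0.5279 ∈ [0.3, 0.7) → IN Λ
#4 (4,8): internal coord 4 + (8)·τ' = -0.9443; -0.9443 ∉ [0.3, 0.7) → out
#5 (-10,8): internal coord -10 + (8)·τ' = -14.9443; -14.9443 ∉ [0.3, 0.7) → out
#6 (-4,-9): internal coord -4 + (-9)·τ' = +1.5623; +1.5623 ∉ [0.3, 0.7) → out

3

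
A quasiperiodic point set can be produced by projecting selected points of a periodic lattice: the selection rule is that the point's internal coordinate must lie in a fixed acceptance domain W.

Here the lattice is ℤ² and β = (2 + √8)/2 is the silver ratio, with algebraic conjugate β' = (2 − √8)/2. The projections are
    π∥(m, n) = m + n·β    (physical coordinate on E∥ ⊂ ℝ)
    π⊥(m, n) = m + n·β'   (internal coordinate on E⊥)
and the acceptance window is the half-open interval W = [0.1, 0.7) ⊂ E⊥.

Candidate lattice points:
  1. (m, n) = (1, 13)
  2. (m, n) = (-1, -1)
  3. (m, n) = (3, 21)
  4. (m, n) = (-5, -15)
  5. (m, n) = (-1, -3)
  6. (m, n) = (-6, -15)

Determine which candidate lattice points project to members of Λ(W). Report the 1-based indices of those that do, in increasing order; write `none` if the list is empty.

5, 6

β' = (2−√8)/2 ≈ -0.4142.
#1 (1,13): internal coord 1 + (13)·β' = -4.3848; -4.3848 ∉ [0.1, 0.7) → out
#2 (-1,-1): internal coord -1 + (-1)·β' = -0.5858; -0.5858 ∉ [0.1, 0.7) → out
#3 (3,21): internal coord 3 + (21)·β' = -5.6985; -5.6985 ∉ [0.1, 0.7) → out
#4 (-5,-15): internal coord -5 + (-15)·β' = +1.2132; +1.2132 ∉ [0.1, 0.7) → out
#5 (-1,-3): internal coord -1 + (-3)·β' = +0.2426; +0.2426 ∈ [0.1, 0.7) → IN Λ
#6 (-6,-15): internal coord -6 + (-15)·β' = +0.2132; +0.2132 ∈ [0.1, 0.7) → IN Λ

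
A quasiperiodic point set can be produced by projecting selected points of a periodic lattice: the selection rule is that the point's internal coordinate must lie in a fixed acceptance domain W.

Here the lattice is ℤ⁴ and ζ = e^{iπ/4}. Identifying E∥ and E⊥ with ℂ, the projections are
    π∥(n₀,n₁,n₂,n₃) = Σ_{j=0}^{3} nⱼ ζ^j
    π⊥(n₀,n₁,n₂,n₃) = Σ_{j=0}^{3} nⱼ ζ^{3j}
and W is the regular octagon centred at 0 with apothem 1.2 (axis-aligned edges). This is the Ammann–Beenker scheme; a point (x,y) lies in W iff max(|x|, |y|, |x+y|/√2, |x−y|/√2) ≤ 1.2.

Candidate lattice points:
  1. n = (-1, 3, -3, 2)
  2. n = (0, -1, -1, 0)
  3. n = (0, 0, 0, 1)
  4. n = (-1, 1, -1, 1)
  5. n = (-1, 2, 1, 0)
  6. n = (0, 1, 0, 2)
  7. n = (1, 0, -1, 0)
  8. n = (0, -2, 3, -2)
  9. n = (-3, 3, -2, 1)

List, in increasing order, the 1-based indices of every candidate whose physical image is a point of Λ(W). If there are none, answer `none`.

π⊥(n) = n₀ + n₁ζ³ + n₂ζ⁶ + n₃ζ⁹ where ζ = e^{iπ/4}.
candidate 1: n = (-1, 3, -3, 2) → π⊥ ≈ (-1.7071, +6.5355); max(|x|,|y|,|x±y|/√2) = 6.5355 > 1.2 ⇒ ∉ W
candidate 2: n = (0, -1, -1, 0) → π⊥ ≈ (+0.7071, +0.2929); max(|x|,|y|,|x±y|/√2) = 0.7071 ≤ 1.2 ⇒ ∈ W
candidate 3: n = (0, 0, 0, 1) → π⊥ ≈ (+0.7071, +0.7071); max(|x|,|y|,|x±y|/√2) = 1.0000 ≤ 1.2 ⇒ ∈ W
candidate 4: n = (-1, 1, -1, 1) → π⊥ ≈ (-1.0000, +2.4142); max(|x|,|y|,|x±y|/√2) = 2.4142 > 1.2 ⇒ ∉ W
candidate 5: n = (-1, 2, 1, 0) → π⊥ ≈ (-2.4142, +0.4142); max(|x|,|y|,|x±y|/√2) = 2.4142 > 1.2 ⇒ ∉ W
candidate 6: n = (0, 1, 0, 2) → π⊥ ≈ (+0.7071, +2.1213); max(|x|,|y|,|x±y|/√2) = 2.1213 > 1.2 ⇒ ∉ W
candidate 7: n = (1, 0, -1, 0) → π⊥ ≈ (+1.0000, +1.0000); max(|x|,|y|,|x±y|/√2) = 1.4142 > 1.2 ⇒ ∉ W
candidate 8: n = (0, -2, 3, -2) → π⊥ ≈ (+0.0000, -5.8284); max(|x|,|y|,|x±y|/√2) = 5.8284 > 1.2 ⇒ ∉ W
candidate 9: n = (-3, 3, -2, 1) → π⊥ ≈ (-4.4142, +4.8284); max(|x|,|y|,|x±y|/√2) = 6.5355 > 1.2 ⇒ ∉ W

2, 3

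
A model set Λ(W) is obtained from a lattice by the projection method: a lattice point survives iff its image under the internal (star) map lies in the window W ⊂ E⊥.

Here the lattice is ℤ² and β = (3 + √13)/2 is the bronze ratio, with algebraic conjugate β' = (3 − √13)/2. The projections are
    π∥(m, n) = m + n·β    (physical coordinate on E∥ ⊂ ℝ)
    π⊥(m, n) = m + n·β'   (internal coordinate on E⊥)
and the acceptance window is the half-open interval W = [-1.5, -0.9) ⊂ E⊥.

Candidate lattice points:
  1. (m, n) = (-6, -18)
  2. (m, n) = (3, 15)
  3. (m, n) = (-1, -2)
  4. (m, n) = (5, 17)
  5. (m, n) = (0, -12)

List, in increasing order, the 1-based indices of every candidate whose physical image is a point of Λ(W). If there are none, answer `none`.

β' = (3−√13)/2 ≈ -0.302776.
candidate 1: (m,n)=(-6,-18) → π∥ = -6-18·β ≈ -65.449961, π⊥ = -6-18·β' ≈ -0.550039 ∉ [-1.5, -0.9) ⇒ out
candidate 2: (m,n)=(3,15) → π∥ = 3+15·β ≈ 52.541635, π⊥ = 3+15·β' ≈ -1.541635 ∉ [-1.5, -0.9) ⇒ out
candidate 3: (m,n)=(-1,-2) → π∥ = -1-2·β ≈ -7.605551, π⊥ = -1-2·β' ≈ -0.394449 ∉ [-1.5, -0.9) ⇒ out
candidate 4: (m,n)=(5,17) → π∥ = 5+17·β ≈ 61.147186, π⊥ = 5+17·β' ≈ -0.147186 ∉ [-1.5, -0.9) ⇒ out
candidate 5: (m,n)=(0,-12) → π∥ = 0-12·β ≈ -39.633308, π⊥ = 0-12·β' ≈ 3.633308 ∉ [-1.5, -0.9) ⇒ out

none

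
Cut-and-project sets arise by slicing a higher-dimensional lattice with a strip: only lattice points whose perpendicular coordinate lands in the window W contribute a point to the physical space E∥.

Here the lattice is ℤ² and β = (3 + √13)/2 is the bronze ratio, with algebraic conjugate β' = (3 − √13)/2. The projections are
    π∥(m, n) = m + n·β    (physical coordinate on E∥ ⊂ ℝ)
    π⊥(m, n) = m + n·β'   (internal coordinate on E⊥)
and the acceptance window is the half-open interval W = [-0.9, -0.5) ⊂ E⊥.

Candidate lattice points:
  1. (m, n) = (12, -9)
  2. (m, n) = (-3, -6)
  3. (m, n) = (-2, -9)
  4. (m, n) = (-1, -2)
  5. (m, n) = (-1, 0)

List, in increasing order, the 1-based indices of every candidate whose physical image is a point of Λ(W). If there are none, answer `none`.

none

Compute β' = (3−√13)/2 = -0.302776, so π⊥(m,n) = m -0.302776·n.
#1 (12,-9): internal coord 12 + (-9)·β' = +14.724981; +14.724981 ∉ [-0.9, -0.5) → out
#2 (-3,-6): internal coord -3 + (-6)·β' = -1.183346; -1.183346 ∉ [-0.9, -0.5) → out
#3 (-2,-9): internal coord -2 + (-9)·β' = +0.724981; +0.724981 ∉ [-0.9, -0.5) → out
#4 (-1,-2): internal coord -1 + (-2)·β' = -0.394449; -0.394449 ∉ [-0.9, -0.5) → out
#5 (-1,0): internal coord -1 + (0)·β' = -1.000000; -1.000000 ∉ [-0.9, -0.5) → out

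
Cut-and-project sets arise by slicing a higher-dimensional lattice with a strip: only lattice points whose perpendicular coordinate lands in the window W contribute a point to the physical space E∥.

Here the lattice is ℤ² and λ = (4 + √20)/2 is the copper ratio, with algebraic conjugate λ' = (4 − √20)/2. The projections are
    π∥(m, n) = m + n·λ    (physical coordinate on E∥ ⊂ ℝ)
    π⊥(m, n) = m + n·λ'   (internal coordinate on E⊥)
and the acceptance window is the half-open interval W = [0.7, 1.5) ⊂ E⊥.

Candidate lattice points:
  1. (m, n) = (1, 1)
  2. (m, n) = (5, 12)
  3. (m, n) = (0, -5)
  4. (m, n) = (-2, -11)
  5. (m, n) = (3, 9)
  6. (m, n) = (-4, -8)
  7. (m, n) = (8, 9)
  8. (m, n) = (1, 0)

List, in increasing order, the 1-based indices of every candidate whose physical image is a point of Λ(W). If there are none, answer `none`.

1, 3, 5, 8

λ' = (4−√20)/2 ≈ -0.2361.
[1] lift (1,1): star map gives 0.7639; window check 0.7 ≤ 0.7639 < 1.5 is true → IN Λ
[2] lift (5,12): star map gives 2.1672; window check 0.7 ≤ 2.1672 < 1.5 is false → out
[3] lift (0,-5): star map gives 1.1803; window check 0.7 ≤ 1.1803 < 1.5 is true → IN Λ
[4] lift (-2,-11): star map gives 0.5967; window check 0.7 ≤ 0.5967 < 1.5 is false → out
[5] lift (3,9): star map gives 0.8754; window check 0.7 ≤ 0.8754 < 1.5 is true → IN Λ
[6] lift (-4,-8): star map gives -2.1115; window check 0.7 ≤ -2.1115 < 1.5 is false → out
[7] lift (8,9): star map gives 5.8754; window check 0.7 ≤ 5.8754 < 1.5 is false → out
[8] lift (1,0): star map gives 1.0000; window check 0.7 ≤ 1.0000 < 1.5 is true → IN Λ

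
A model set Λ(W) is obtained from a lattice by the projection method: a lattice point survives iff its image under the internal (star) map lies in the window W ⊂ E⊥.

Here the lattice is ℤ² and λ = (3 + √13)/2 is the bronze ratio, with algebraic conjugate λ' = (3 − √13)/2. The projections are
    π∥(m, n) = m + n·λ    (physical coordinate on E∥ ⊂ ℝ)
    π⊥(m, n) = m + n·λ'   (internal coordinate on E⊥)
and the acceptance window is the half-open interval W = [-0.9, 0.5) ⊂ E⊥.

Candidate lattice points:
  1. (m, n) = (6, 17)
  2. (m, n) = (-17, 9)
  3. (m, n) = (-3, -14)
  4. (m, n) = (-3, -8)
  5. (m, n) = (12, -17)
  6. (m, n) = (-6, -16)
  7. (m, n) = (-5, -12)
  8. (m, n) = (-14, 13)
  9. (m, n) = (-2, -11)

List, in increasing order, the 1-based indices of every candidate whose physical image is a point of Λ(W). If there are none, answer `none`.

Compute λ' = (3−√13)/2 = -0.3028, so π⊥(m,n) = m -0.3028·n.
#1 (6,17): internal coord 6 + (17)·λ' = +0.8528; +0.8528 ∉ [-0.9, 0.5) → out
#2 (-17,9): internal coord -17 + (9)·λ' = -19.7250; -19.7250 ∉ [-0.9, 0.5) → out
#3 (-3,-14): internal coord -3 + (-14)·λ' = +1.2389; +1.2389 ∉ [-0.9, 0.5) → out
#4 (-3,-8): internal coord -3 + (-8)·λ' = -0.5778; -0.5778 ∈ [-0.9, 0.5) → IN Λ
#5 (12,-17): internal coord 12 + (-17)·λ' = +17.1472; +17.1472 ∉ [-0.9, 0.5) → out
#6 (-6,-16): internal coord -6 + (-16)·λ' = -1.1556; -1.1556 ∉ [-0.9, 0.5) → out
#7 (-5,-12): internal coord -5 + (-12)·λ' = -1.3667; -1.3667 ∉ [-0.9, 0.5) → out
#8 (-14,13): internal coord -14 + (13)·λ' = -17.9361; -17.9361 ∉ [-0.9, 0.5) → out
#9 (-2,-11): internal coord -2 + (-11)·λ' = +1.3305; +1.3305 ∉ [-0.9, 0.5) → out

4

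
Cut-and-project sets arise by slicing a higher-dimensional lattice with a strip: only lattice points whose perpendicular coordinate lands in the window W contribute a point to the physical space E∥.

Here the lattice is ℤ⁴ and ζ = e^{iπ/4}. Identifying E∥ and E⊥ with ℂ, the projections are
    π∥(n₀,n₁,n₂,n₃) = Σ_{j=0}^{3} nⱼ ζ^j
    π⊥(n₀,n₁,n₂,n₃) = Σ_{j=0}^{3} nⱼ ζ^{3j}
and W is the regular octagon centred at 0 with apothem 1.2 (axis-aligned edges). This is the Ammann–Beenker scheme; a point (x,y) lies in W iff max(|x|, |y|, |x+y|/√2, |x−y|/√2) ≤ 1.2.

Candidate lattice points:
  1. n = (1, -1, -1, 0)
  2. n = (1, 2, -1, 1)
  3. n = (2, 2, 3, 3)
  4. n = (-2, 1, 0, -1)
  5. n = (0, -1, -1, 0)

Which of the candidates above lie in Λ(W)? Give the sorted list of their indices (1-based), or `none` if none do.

With ζ = e^{iπ/4} the internal vectors are ζ^0,ζ^3,ζ^6,ζ^9.
candidate 1: n = (1, -1, -1, 0) → π⊥ ≈ (+1.7071, +0.2929); max(|x|,|y|,|x±y|/√2) = 1.7071 > 1.2 ⇒ ∉ W
candidate 2: n = (1, 2, -1, 1) → π⊥ ≈ (+0.2929, +3.1213); max(|x|,|y|,|x±y|/√2) = 3.1213 > 1.2 ⇒ ∉ W
candidate 3: n = (2, 2, 3, 3) → π⊥ ≈ (+2.7071, +0.5355); max(|x|,|y|,|x±y|/√2) = 2.7071 > 1.2 ⇒ ∉ W
candidate 4: n = (-2, 1, 0, -1) → π⊥ ≈ (-3.4142, +0.0000); max(|x|,|y|,|x±y|/√2) = 3.4142 > 1.2 ⇒ ∉ W
candidate 5: n = (0, -1, -1, 0) → π⊥ ≈ (+0.7071, +0.2929); max(|x|,|y|,|x±y|/√2) = 0.7071 ≤ 1.2 ⇒ ∈ W

5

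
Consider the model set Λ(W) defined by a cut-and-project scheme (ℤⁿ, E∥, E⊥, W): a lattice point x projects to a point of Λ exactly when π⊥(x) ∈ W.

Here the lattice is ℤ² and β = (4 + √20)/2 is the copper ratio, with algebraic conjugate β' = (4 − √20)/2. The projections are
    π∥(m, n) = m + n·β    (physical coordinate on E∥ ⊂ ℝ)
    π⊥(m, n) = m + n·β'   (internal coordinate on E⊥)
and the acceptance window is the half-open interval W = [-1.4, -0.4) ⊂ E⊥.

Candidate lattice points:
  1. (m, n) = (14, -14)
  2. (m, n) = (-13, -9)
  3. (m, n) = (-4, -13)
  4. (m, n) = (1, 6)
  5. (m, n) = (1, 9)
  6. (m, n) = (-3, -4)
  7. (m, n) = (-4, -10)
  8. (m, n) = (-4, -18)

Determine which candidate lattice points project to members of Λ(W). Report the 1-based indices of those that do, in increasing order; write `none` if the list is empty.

3, 4, 5

Numerically β ≈ 4.23607 and β' = −1/β ≈ -0.23607.
candidate 1: (m,n)=(14,-14) → π∥ = 14-14·β ≈ -45.30495, π⊥ = 14-14·β' ≈ 17.30495 ∉ [-1.4, -0.4) ⇒ out
candidate 2: (m,n)=(-13,-9) → π∥ = -13-9·β ≈ -51.12461, π⊥ = -13-9·β' ≈ -10.87539 ∉ [-1.4, -0.4) ⇒ out
candidate 3: (m,n)=(-4,-13) → π∥ = -4-13·β ≈ -59.06888, π⊥ = -4-13·β' ≈ -0.93112 ∈ [-1.4, -0.4) ⇒ IN Λ
candidate 4: (m,n)=(1,6) → π∥ = 1+6·β ≈ 26.41641, π⊥ = 1+6·β' ≈ -0.41641 ∈ [-1.4, -0.4) ⇒ IN Λ
candidate 5: (m,n)=(1,9) → π∥ = 1+9·β ≈ 39.12461, π⊥ = 1+9·β' ≈ -1.12461 ∈ [-1.4, -0.4) ⇒ IN Λ
candidate 6: (m,n)=(-3,-4) → π∥ = -3-4·β ≈ -19.94427, π⊥ = -3-4·β' ≈ -2.05573 ∉ [-1.4, -0.4) ⇒ out
candidate 7: (m,n)=(-4,-10) → π∥ = -4-10·β ≈ -46.36068, π⊥ = -4-10·β' ≈ -1.63932 ∉ [-1.4, -0.4) ⇒ out
candidate 8: (m,n)=(-4,-18) → π∥ = -4-18·β ≈ -80.24922, π⊥ = -4-18·β' ≈ 0.24922 ∉ [-1.4, -0.4) ⇒ out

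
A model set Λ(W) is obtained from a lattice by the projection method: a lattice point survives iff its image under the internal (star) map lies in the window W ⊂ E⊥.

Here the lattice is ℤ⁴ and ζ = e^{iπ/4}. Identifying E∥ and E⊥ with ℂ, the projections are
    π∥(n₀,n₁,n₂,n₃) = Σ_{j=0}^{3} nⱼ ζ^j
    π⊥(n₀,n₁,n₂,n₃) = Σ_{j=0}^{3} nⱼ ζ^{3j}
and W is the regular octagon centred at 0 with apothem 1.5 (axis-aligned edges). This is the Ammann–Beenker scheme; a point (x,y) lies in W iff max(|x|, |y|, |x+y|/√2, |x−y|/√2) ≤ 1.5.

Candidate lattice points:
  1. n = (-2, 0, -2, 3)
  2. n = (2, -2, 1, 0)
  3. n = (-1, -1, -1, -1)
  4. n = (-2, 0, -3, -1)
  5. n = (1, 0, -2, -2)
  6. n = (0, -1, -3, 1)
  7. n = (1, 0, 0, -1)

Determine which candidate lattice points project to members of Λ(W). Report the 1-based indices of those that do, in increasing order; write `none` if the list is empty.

π⊥(n) = n₀ + n₁ζ³ + n₂ζ⁶ + n₃ζ⁹ where ζ = e^{iπ/4}.
#1 (-2, 0, -2, 3): internal (0.1213, 4.1213); octagon support 4.1213 vs apothem 1.5 → ∉ W
#2 (2, -2, 1, 0): internal (3.4142, -2.4142); octagon support 4.1213 vs apothem 1.5 → ∉ W
#3 (-1, -1, -1, -1): internal (-1.0000, -0.4142); octagon support 1.0000 vs apothem 1.5 → ∈ W
#4 (-2, 0, -3, -1): internal (-2.7071, 2.2929); octagon support 3.5355 vs apothem 1.5 → ∉ W
#5 (1, 0, -2, -2): internal (-0.4142, 0.5858); octagon support 0.7071 vs apothem 1.5 → ∈ W
#6 (0, -1, -3, 1): internal (1.4142, 3.0000); octagon support 3.1213 vs apothem 1.5 → ∉ W
#7 (1, 0, 0, -1): internal (0.2929, -0.7071); octagon support 0.7071 vs apothem 1.5 → ∈ W

3, 5, 7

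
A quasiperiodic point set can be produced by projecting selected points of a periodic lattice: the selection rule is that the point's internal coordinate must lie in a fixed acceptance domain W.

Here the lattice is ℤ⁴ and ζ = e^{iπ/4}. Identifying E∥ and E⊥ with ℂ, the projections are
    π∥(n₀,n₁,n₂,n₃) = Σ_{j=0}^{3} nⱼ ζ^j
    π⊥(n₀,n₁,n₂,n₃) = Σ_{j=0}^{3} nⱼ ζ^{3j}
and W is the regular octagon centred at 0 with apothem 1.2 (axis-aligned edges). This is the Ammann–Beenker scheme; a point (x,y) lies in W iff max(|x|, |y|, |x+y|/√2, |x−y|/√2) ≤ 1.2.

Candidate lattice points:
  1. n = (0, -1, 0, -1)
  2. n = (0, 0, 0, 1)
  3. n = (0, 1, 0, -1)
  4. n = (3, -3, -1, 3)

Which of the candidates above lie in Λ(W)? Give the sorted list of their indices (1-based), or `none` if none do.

2

π⊥(n) = n₀ + n₁ζ³ + n₂ζ⁶ + n₃ζ⁹ where ζ = e^{iπ/4}.
#1 (0, -1, 0, -1): internal (0.000000, -1.414214); octagon support 1.414214 vs apothem 1.2 → ∉ W
#2 (0, 0, 0, 1): internal (0.707107, 0.707107); octagon support 1.000000 vs apothem 1.2 → ∈ W
#3 (0, 1, 0, -1): internal (-1.414214, 0.000000); octagon support 1.414214 vs apothem 1.2 → ∉ W
#4 (3, -3, -1, 3): internal (7.242641, 1.000000); octagon support 7.242641 vs apothem 1.2 → ∉ W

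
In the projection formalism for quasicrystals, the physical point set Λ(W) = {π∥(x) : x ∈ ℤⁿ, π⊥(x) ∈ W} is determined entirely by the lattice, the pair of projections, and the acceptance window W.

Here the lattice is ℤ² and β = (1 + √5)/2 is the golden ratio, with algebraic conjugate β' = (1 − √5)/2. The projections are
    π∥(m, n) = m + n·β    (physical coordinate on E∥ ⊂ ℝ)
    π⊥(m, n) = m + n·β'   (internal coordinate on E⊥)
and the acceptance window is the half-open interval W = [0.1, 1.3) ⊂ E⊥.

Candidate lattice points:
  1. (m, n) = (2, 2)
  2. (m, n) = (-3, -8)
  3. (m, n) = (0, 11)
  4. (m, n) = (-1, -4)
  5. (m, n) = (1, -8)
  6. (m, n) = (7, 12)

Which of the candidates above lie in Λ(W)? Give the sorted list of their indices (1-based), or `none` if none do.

1

Compute β' = (1−√5)/2 = -0.6180, so π⊥(m,n) = m -0.6180·n.
[1] lift (2,2): star map gives 0.7639; window check 0.1 ≤ 0.7639 < 1.3 is true → IN Λ
[2] lift (-3,-8): star map gives 1.9443; window check 0.1 ≤ 1.9443 < 1.3 is false → out
[3] lift (0,11): star map gives -6.7984; window check 0.1 ≤ -6.7984 < 1.3 is false → out
[4] lift (-1,-4): star map gives 1.4721; window check 0.1 ≤ 1.4721 < 1.3 is false → out
[5] lift (1,-8): star map gives 5.9443; window check 0.1 ≤ 5.9443 < 1.3 is false → out
[6] lift (7,12): star map gives -0.4164; window check 0.1 ≤ -0.4164 < 1.3 is false → out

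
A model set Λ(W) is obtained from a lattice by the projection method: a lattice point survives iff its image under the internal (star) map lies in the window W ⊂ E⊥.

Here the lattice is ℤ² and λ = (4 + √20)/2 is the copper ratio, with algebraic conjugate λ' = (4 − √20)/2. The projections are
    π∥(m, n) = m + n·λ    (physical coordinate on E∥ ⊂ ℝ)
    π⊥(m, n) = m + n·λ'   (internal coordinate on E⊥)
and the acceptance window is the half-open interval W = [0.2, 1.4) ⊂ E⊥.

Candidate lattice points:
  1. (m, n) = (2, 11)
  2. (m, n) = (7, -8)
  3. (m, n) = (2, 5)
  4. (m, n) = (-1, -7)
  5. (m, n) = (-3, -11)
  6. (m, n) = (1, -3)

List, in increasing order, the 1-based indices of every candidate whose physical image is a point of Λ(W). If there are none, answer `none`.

3, 4

Compute λ' = (4−√20)/2 = -0.2361, so π⊥(m,n) = m -0.2361·n.
candidate 1: (m,n)=(2,11) → π∥ = 2+11·λ ≈ 48.5967, π⊥ = 2+11·λ' ≈ -0.5967 ∉ [0.2, 1.4) ⇒ out
candidate 2: (m,n)=(7,-8) → π∥ = 7-8·λ ≈ -26.8885, π⊥ = 7-8·λ' ≈ 8.8885 ∉ [0.2, 1.4) ⇒ out
candidate 3: (m,n)=(2,5) → π∥ = 2+5·λ ≈ 23.1803, π⊥ = 2+5·λ' ≈ 0.8197 ∈ [0.2, 1.4) ⇒ IN Λ
candidate 4: (m,n)=(-1,-7) → π∥ = -1-7·λ ≈ -30.6525, π⊥ = -1-7·λ' ≈ 0.6525 ∈ [0.2, 1.4) ⇒ IN Λ
candidate 5: (m,n)=(-3,-11) → π∥ = -3-11·λ ≈ -49.5967, π⊥ = -3-11·λ' ≈ -0.4033 ∉ [0.2, 1.4) ⇒ out
candidate 6: (m,n)=(1,-3) → π∥ = 1-3·λ ≈ -11.7082, π⊥ = 1-3·λ' ≈ 1.7082 ∉ [0.2, 1.4) ⇒ out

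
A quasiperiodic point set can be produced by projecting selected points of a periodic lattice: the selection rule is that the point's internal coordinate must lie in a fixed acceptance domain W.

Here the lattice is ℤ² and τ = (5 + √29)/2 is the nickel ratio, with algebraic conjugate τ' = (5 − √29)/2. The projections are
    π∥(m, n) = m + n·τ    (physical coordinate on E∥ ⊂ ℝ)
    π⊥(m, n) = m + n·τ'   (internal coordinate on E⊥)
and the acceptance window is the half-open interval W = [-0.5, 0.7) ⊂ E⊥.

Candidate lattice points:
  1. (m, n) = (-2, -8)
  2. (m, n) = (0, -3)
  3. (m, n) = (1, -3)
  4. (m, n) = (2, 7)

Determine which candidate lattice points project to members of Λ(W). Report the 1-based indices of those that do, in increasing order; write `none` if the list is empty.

τ' = (5−√29)/2 ≈ -0.192582.
[1] lift (-2,-8): star map gives -0.459341; window check -0.5 ≤ -0.459341 < 0.7 is true → IN Λ
[2] lift (0,-3): star map gives 0.577747; window check -0.5 ≤ 0.577747 < 0.7 is true → IN Λ
[3] lift (1,-3): star map gives 1.577747; window check -0.5 ≤ 1.577747 < 0.7 is false → out
[4] lift (2,7): star map gives 0.651923; window check -0.5 ≤ 0.651923 < 0.7 is true → IN Λ

1, 2, 4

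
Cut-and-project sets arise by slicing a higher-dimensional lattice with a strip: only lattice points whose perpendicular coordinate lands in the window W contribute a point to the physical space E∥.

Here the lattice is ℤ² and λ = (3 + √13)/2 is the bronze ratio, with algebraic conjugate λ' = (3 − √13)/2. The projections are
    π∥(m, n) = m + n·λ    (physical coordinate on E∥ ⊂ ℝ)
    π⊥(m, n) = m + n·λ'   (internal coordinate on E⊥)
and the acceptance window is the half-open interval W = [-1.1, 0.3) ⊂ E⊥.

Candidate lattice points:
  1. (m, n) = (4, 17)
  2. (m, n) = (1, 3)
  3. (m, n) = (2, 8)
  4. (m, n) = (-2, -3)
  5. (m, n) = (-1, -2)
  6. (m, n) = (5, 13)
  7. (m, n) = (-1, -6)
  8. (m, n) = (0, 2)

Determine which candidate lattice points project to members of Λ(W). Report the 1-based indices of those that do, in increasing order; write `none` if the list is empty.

2, 3, 4, 5, 8

Compute λ' = (3−√13)/2 = -0.302776, so π⊥(m,n) = m -0.302776·n.
candidate 1: (m,n)=(4,17) → π∥ = 4+17·λ ≈ 60.147186, π⊥ = 4+17·λ' ≈ -1.147186 ∉ [-1.1, 0.3) ⇒ out
candidate 2: (m,n)=(1,3) → π∥ = 1+3·λ ≈ 10.908327, π⊥ = 1+3·λ' ≈ 0.091673 ∈ [-1.1, 0.3) ⇒ IN Λ
candidate 3: (m,n)=(2,8) → π∥ = 2+8·λ ≈ 28.422205, π⊥ = 2+8·λ' ≈ -0.422205 ∈ [-1.1, 0.3) ⇒ IN Λ
candidate 4: (m,n)=(-2,-3) → π∥ = -2-3·λ ≈ -11.908327, π⊥ = -2-3·λ' ≈ -1.091673 ∈ [-1.1, 0.3) ⇒ IN Λ
candidate 5: (m,n)=(-1,-2) → π∥ = -1-2·λ ≈ -7.605551, π⊥ = -1-2·λ' ≈ -0.394449 ∈ [-1.1, 0.3) ⇒ IN Λ
candidate 6: (m,n)=(5,13) → π∥ = 5+13·λ ≈ 47.936083, π⊥ = 5+13·λ' ≈ 1.063917 ∉ [-1.1, 0.3) ⇒ out
candidate 7: (m,n)=(-1,-6) → π∥ = -1-6·λ ≈ -20.816654, π⊥ = -1-6·λ' ≈ 0.816654 ∉ [-1.1, 0.3) ⇒ out
candidate 8: (m,n)=(0,2) → π∥ = 0+2·λ ≈ 6.605551, π⊥ = 0+2·λ' ≈ -0.605551 ∈ [-1.1, 0.3) ⇒ IN Λ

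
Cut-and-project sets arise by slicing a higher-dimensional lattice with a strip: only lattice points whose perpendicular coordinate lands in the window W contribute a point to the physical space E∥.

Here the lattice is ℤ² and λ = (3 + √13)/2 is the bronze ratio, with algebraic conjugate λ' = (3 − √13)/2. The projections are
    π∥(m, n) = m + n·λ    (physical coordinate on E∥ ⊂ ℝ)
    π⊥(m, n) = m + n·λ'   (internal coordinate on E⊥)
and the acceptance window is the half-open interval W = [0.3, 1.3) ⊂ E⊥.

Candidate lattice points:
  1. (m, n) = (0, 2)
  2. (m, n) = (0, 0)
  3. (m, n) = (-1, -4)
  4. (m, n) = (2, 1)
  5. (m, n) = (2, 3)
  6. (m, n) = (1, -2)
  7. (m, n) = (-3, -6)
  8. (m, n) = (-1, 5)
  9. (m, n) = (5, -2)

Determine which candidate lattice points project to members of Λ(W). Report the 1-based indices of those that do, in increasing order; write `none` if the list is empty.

Compute λ' = (3−√13)/2 = -0.302776, so π⊥(m,n) = m -0.302776·n.
candidate 1: (m,n)=(0,2) → π∥ = 0+2·λ ≈ 6.605551, π⊥ = 0+2·λ' ≈ -0.605551 ∉ [0.3, 1.3) ⇒ out
candidate 2: (m,n)=(0,0) → π∥ = 0+0·λ ≈ 0.000000, π⊥ = 0+0·λ' ≈ 0.000000 ∉ [0.3, 1.3) ⇒ out
candidate 3: (m,n)=(-1,-4) → π∥ = -1-4·λ ≈ -14.211103, π⊥ = -1-4·λ' ≈ 0.211103 ∉ [0.3, 1.3) ⇒ out
candidate 4: (m,n)=(2,1) → π∥ = 2+1·λ ≈ 5.302776, π⊥ = 2+1·λ' ≈ 1.697224 ∉ [0.3, 1.3) ⇒ out
candidate 5: (m,n)=(2,3) → π∥ = 2+3·λ ≈ 11.908327, π⊥ = 2+3·λ' ≈ 1.091673 ∈ [0.3, 1.3) ⇒ IN Λ
candidate 6: (m,n)=(1,-2) → π∥ = 1-2·λ ≈ -5.605551, π⊥ = 1-2·λ' ≈ 1.605551 ∉ [0.3, 1.3) ⇒ out
candidate 7: (m,n)=(-3,-6) → π∥ = -3-6·λ ≈ -22.816654, π⊥ = -3-6·λ' ≈ -1.183346 ∉ [0.3, 1.3) ⇒ out
candidate 8: (m,n)=(-1,5) → π∥ = -1+5·λ ≈ 15.513878, π⊥ = -1+5·λ' ≈ -2.513878 ∉ [0.3, 1.3) ⇒ out
candidate 9: (m,n)=(5,-2) → π∥ = 5-2·λ ≈ -1.605551, π⊥ = 5-2·λ' ≈ 5.605551 ∉ [0.3, 1.3) ⇒ out

5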